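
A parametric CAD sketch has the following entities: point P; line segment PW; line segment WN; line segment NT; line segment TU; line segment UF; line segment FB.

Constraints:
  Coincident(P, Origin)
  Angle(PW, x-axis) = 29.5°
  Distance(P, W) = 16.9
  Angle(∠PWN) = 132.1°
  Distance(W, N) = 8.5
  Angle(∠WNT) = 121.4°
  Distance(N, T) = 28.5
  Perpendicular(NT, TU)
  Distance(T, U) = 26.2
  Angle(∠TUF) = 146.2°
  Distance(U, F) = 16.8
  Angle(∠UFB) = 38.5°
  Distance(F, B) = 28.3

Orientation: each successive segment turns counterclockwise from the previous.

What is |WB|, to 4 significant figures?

21.78

P is at the origin; PW runs at 29.5° with length 16.9, so W = (14.71, 8.322). ∠PWN = 132.1° gives WN at 77.40° from the x-axis; with |WN| = 8.5, N = (16.56, 16.62). ∠WNT = 121.4° gives NT at 136.0° from the x-axis; with |NT| = 28.5, T = (-3.938, 36.42). The perpendicularity gives TU at right angles to NT, so TU runs at -134.0°; with |TU| = 26.2, U = (-22.14, 17.57). ∠TUF = 146.2° gives UF at -100.2° from the x-axis; with |UF| = 16.8, F = (-25.11, 1.034). ∠UFB = 38.5° gives FB at 41.30° from the x-axis; with |FB| = 28.3, B = (-3.852, 19.71). Then |WB| = |B − W| = 21.78.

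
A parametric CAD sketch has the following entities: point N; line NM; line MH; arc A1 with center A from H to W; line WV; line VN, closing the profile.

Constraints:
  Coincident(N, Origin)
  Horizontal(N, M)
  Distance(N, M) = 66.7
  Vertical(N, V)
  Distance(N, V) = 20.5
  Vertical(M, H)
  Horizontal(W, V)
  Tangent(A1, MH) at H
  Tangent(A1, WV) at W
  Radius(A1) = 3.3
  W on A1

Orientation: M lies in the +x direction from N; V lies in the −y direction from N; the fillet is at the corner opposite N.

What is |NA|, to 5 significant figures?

65.692

N is at the origin; N and M share the same y with |NM| = 66.7 and M on the +x side, so M = (66.700, 0.0000). NV is vertical with |NV| = 20.5 and V on the −y side, so V = (0.0000, -20.500). The virtual corner opposite N is at (66.700, -20.500). A1 meets MH tangentially, so AH is at right angles to MH and A1 meets WV tangentially, so AW is at right angles to WV, with radius 3.3, so the center A sits 3.3 in from both sides at A = (63.400, -17.200). Then |NA| = |A − N| = 65.692.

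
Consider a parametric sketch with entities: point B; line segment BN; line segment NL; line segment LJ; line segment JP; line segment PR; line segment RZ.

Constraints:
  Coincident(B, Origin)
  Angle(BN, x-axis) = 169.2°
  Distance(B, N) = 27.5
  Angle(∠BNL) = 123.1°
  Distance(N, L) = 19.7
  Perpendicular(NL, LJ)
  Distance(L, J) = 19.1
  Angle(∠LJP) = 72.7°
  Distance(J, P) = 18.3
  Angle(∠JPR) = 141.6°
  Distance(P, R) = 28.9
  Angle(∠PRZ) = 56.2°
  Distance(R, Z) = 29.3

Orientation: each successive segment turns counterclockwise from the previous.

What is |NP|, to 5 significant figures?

13.839

B is at the origin; BN runs at 169.2° with length 27.5, so N = (-27.013, 5.1530). ∠BNL = 123.1° gives NL at -133.90° from the x-axis; with |NL| = 19.7, L = (-40.673, -9.0419). The perpendicularity gives LJ at right angles to NL, so LJ runs at -43.900°; with |LJ| = 19.1, J = (-26.910, -22.286). ∠LJP = 72.7° gives JP at 63.400° from the x-axis; with |JP| = 18.3, P = (-18.716, -5.9228). Then |NP| = |P − N| = 13.839.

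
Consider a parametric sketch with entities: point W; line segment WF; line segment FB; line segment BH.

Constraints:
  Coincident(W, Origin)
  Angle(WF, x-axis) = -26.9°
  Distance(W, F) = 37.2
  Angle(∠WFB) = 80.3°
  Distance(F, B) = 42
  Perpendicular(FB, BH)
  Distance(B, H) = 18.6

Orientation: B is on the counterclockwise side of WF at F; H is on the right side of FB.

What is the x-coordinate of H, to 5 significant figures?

63.363

W is at the origin; WF runs at -26.9° with length 37.2, so F = 37.2·(cos -26.9°, sin -26.9°) = (33.175, -16.831). ∠WFB = 80.3°, so FB runs at -26.9° + (180° − 80.3°) = 72.800° from the x-axis; with |FB| = 42.0, B = F + 42.0·(cos 72.800°, sin 72.800°) = (45.595, 23.291). FB is perpendicular to BH; with |BH| = 18.6 on the right of FB, H = B + 18.6·(0.95528, -0.29571) = (63.363, 17.791). So H.x = 63.363.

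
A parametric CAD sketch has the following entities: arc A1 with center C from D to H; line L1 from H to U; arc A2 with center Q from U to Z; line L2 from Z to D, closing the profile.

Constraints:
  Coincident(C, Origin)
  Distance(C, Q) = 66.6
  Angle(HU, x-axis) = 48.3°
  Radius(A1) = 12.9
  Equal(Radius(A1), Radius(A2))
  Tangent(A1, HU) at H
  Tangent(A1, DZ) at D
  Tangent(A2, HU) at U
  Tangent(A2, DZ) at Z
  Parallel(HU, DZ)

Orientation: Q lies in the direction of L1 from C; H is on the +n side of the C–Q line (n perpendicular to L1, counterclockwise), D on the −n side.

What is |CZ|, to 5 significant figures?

67.838

The slot axis is L1's direction at 48.3°, so u = (cos 48.3°, sin 48.3°) = (0.66523, 0.74664) and n = (−sin 48.3°, cos 48.3°) = (-0.74664, 0.66523). C is at the origin and Q lies 66.6 along u from C, so Q = 66.6·u = (44.304, 49.726). Tangency of A1 to both parallel lines with radius 12.9 puts H and D at C ± 12.9·n: H = (-9.6316, 8.5815), D = (9.6316, -8.5815). Equal radii place U and Z the same way about Q: U = Q + 12.9·n = (34.673, 58.308), Z = Q − 12.9·n = (53.936, 41.145). Then |CZ| = |Z − C| = 67.838.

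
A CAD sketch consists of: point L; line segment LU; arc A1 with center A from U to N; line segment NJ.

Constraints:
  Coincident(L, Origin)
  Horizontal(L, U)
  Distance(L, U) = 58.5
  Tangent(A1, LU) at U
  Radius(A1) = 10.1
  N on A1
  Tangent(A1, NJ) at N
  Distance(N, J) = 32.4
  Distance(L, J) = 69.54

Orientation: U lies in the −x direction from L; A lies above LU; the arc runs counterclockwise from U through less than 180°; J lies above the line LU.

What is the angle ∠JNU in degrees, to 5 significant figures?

130.10°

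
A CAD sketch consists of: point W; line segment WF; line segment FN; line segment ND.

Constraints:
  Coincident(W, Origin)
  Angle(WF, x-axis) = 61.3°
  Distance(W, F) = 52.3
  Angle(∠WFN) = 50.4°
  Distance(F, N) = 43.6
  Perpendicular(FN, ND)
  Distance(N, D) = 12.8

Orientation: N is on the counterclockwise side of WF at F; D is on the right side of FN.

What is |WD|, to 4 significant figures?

54.08

W is at the origin; WF runs at 61.3° with length 52.3, so F = 52.3·(cos 61.3°, sin 61.3°) = (25.12, 45.87). ∠WFN = 50.4°, so FN runs at 61.3° + (180° − 50.4°) = 190.9° from the x-axis; with |FN| = 43.6, N = F + 43.6·(cos 190.9°, sin 190.9°) = (-17.70, 37.63). FN ⟂ ND; with |ND| = 12.8 on the right of FN, D = N + 12.8·(-0.1891, 0.9820) = (-20.12, 50.20). Then |WD| = |D − W| = 54.08.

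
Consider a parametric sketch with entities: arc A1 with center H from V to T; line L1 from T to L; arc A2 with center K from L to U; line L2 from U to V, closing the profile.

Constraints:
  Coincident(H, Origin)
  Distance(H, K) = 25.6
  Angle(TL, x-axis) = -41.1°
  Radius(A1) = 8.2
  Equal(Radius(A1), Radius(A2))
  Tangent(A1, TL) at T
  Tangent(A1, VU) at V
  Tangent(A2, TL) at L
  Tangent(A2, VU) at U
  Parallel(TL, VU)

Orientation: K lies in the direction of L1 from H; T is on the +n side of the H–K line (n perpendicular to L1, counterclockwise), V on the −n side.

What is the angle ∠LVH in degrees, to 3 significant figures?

57.4°

Tangency of A1 to both parallel lines with radius 8.2 puts T and V at H ± 8.2·n: T = (5.39, 6.18), V = (-5.39, -6.18). Equal radii place L and U the same way about K: L = K + 8.2·n = (24.7, -10.6), U = K − 8.2·n = (13.9, -23.0). Then cos ∠LVH = VL·VH / (|VL||VH|), giving 57.4°.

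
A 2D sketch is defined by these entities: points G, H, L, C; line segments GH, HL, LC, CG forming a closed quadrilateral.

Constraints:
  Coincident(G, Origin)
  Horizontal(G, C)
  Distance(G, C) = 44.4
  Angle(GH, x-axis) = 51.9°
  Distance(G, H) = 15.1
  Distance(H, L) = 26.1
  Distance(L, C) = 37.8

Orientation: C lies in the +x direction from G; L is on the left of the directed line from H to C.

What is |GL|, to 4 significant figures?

41.20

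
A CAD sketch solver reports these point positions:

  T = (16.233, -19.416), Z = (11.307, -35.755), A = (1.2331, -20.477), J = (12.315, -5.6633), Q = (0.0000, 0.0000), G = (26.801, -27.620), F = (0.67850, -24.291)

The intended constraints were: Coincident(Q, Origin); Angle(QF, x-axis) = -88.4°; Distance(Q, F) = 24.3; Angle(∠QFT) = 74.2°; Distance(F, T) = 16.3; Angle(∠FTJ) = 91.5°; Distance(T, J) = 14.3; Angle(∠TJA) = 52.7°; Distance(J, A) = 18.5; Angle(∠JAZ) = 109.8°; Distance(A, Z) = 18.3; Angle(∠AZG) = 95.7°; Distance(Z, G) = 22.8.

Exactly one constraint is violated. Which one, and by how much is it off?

Distance(Z, G) = 22.8 — off by 5.30.

Q = (0.00, 0.00) ✓; QF at -88.40° ✓; |QF| = 24.30 ✓; ∠QFT = 74.20° ✓; |FT| = 16.30 ✓; ∠FTJ = 91.50° ✓; |TJ| = 14.30 ✓; ∠TJA = 52.70° ✓; |JA| = 18.50 ✓; ∠JAZ = 109.8° ✓; |AZ| = 18.30 ✓; ∠AZG = 95.70° ✓; |ZG| = 17.50 ✗.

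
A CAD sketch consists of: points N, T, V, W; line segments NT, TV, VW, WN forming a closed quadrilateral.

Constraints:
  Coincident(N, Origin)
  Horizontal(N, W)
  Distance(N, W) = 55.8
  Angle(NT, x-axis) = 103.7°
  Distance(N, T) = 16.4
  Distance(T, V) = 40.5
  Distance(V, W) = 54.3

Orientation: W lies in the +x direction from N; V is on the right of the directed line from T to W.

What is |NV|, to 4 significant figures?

24.11

Checks: |TV| = 40.50 ✓; |VW| = 54.30 ✓.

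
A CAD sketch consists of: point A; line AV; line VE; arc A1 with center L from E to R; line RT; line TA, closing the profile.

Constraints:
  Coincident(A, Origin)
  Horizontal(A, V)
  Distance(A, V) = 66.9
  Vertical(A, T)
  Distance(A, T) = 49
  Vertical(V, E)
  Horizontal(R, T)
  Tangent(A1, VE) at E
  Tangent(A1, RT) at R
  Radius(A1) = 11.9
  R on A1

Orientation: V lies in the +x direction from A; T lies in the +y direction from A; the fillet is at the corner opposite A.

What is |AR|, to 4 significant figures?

73.66

A is at the origin; AV is horizontal with |AV| = 66.9 and V on the +x side, so V = (66.90, 0.000). A and T share the same x with |AT| = 49.0 and T on the +y side, so T = (0.000, 49.00). The virtual corner opposite A is at (66.90, 49.00). A1 meets VE tangentially, so LE is at right angles to VE and A1 meets RT tangentially, so LR is at right angles to RT, with radius 11.9, so the center L sits 11.9 in from both sides at L = (55.00, 37.10). That places the tangent points at E = (66.90, 37.10) on VE and R = (55.00, 49.00) on RT. Then |AR| = |R − A| = 73.66.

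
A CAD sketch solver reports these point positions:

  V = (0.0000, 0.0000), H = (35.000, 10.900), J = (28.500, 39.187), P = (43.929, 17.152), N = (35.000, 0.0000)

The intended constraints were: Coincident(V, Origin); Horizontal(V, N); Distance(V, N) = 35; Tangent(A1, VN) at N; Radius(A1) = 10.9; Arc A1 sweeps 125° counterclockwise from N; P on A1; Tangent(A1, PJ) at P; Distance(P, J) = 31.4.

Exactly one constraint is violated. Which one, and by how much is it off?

Distance(P, J) = 31.4 — off by 4.50.

V = (0.00, 0.00) ✓; V.y = 0.00, N.y = 0.00 ✓; |VN| = 35.00 ✓; ∠(HN, NV) = 90.00° ✓; |HN| = 10.90 ✓; bearing(H→P) − bearing(H→N) = 125.0° ✓; |HP| = 10.90 ✓; ∠(HP, PJ) = 90.00° ✓; |PJ| = 26.90 ✗.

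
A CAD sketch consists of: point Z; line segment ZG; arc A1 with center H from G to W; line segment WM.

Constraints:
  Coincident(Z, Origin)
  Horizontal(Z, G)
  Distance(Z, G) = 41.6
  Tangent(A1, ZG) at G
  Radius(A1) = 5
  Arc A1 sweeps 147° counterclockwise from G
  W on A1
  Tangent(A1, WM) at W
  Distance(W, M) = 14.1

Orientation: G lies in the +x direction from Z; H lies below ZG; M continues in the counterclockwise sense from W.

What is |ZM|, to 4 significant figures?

53.44

Z is at the origin; ZG is horizontal with |ZG| = 41.6 and G on the +x side, so G = (41.60, 0.000). Since A1 is tangent to ZG there, HG ⟂ ZG, so H = G + (0, -5) = (41.60, -5.000). On A1, G sits at bearing 90° from H; a 147° counterclockwise sweep puts W at bearing 237°, so W = H + 5.0·(cos 237°, sin 237°) = (38.88, -9.193). A1 meets WM tangentially, so HW is at right angles to WM, so WM runs along (−sin 237°, cos 237°); with |WM| = 14.1, M = (50.70, -16.87). Then |ZM| = |M − Z| = 53.44.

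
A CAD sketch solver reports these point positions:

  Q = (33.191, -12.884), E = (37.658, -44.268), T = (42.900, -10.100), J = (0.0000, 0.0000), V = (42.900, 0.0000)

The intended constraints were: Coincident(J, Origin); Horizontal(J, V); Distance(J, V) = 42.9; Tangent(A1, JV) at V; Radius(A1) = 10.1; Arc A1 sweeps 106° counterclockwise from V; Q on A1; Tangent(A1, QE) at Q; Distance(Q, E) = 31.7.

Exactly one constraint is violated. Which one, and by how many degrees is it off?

Tangent(A1, QE) at Q — off by 7.90°.

J = (0.00, 0.00) ✓; J.y = 0.00, V.y = 0.00 ✓; |JV| = 42.90 ✓; ∠(TV, VJ) = 90.00° ✓; |TV| = 10.10 ✓; bearing(T→Q) − bearing(T→V) = 106.0° ✓; |TQ| = 10.10 ✓; ∠(TQ, QE) = 97.90° ✗; |QE| = 31.70 ✓.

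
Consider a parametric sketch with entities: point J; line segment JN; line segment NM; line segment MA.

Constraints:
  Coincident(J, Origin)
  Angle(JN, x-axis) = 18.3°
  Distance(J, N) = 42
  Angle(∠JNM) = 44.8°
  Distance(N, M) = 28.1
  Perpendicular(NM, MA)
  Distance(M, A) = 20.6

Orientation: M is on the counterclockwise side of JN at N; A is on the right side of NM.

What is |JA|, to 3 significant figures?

50.2

J is at the origin; JN runs at 18.3° with length 42.0, so N = 42.0·(cos 18.3°, sin 18.3°) = (39.9, 13.2). ∠JNM = 44.8°, so NM runs at 18.3° + (180° − 44.8°) = 154° from the x-axis; with |NM| = 28.1, M = N + 28.1·(cos 154°, sin 154°) = (14.7, 25.7). NM is perpendicular to MA; with |MA| = 20.6 on the right of NM, A = M + 20.6·(0.446, 0.895) = (23.9, 44.2). Then |JA| = |A − J| = 50.2.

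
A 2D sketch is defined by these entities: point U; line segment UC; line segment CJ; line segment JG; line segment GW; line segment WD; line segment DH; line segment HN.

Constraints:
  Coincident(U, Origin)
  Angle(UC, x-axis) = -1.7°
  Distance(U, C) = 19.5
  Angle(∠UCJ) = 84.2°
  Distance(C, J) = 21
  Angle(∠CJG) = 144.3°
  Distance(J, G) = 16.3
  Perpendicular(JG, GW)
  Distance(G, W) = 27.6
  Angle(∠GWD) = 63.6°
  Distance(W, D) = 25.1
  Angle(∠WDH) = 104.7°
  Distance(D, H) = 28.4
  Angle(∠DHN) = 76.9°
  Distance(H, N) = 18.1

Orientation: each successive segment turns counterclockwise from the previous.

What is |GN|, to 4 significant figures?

3.789

U is at the origin; UC runs at -1.7° with length 19.5, so C = (19.49, -0.5785). ∠UCJ = 84.2° gives CJ at 94.10° from the x-axis; with |CJ| = 21.0, J = (17.99, 20.37). ∠CJG = 144.3° gives JG at 129.8° from the x-axis; with |JG| = 16.3, G = (7.556, 32.89). JG is perpendicular to GW, so GW runs at -140.2°; with |GW| = 27.6, W = (-13.65, 15.22). ∠GWD = 63.6° gives WD at -23.80° from the x-axis; with |WD| = 25.1, D = (9.317, 5.095). ∠WDH = 104.7° gives DH at 51.50° from the x-axis; with |DH| = 28.4, H = (27.00, 27.32). ∠DHN = 76.9° gives HN at 154.6° from the x-axis; with |HN| = 18.1, N = (10.65, 35.08). Then |GN| = |N − G| = 3.789.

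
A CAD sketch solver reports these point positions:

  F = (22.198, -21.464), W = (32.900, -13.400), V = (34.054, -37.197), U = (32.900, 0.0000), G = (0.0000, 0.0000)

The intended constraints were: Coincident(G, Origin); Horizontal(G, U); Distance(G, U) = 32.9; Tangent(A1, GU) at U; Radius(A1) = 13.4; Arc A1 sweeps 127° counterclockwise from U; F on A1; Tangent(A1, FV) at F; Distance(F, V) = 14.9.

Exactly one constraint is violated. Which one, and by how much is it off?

Distance(F, V) = 14.9 — off by 4.80.

G = (0.00, 0.00) ✓; G.y = 0.00, U.y = 0.00 ✓; |GU| = 32.90 ✓; ∠(WU, UG) = 90.00° ✓; |WU| = 13.40 ✓; bearing(W→F) − bearing(W→U) = 127.0° ✓; |WF| = 13.40 ✓; ∠(WF, FV) = 90.00° ✓; |FV| = 19.70 ✗.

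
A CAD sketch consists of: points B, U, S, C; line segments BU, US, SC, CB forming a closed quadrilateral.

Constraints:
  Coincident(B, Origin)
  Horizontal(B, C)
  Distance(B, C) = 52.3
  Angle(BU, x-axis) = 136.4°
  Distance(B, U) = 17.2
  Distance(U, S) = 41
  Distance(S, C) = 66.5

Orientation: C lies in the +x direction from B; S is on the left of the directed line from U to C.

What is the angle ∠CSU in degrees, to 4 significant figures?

71.07°

Checks: |US| = 41.00 ✓; |SC| = 66.50 ✓.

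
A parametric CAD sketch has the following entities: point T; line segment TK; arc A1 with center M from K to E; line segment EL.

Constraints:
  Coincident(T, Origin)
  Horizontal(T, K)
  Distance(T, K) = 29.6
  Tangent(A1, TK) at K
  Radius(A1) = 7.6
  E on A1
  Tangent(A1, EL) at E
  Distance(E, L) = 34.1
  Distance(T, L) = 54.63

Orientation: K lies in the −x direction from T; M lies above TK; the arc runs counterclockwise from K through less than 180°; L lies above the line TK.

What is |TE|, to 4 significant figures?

24.76

Checks: |ME| = 7.600 ✓; ∠(ME, EL) = 90.00° ✓; |EL| = 34.10 ✓; |TL| = 54.63 ✓.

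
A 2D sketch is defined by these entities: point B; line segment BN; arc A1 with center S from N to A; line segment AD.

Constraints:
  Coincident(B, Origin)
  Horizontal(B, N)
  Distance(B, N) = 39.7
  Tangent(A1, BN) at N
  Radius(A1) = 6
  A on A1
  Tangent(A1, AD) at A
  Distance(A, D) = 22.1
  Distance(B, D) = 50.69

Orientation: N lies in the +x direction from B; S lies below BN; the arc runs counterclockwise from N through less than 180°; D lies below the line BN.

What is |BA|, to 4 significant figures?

35.01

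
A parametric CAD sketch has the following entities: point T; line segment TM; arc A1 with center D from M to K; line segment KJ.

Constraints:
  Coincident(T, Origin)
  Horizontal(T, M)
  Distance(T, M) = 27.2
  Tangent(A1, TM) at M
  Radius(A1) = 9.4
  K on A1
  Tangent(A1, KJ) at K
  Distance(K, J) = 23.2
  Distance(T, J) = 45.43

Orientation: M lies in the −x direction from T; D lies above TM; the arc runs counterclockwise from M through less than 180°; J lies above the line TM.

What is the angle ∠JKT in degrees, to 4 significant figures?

154.2°

Checks: |DK| = 9.400 ✓; ∠(DK, KJ) = 90.00° ✓; |KJ| = 23.20 ✓; |TJ| = 45.43 ✓.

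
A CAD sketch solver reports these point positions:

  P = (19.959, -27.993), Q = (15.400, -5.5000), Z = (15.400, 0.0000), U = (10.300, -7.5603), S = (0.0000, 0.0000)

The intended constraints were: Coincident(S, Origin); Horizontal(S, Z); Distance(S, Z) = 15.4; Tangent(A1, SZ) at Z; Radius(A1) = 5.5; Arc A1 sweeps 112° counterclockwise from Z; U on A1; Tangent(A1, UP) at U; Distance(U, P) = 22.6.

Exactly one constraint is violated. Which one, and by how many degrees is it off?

Tangent(A1, UP) at U — off by 3.30°.

S = (0.00, 0.00) ✓; S.y = 0.00, Z.y = 0.00 ✓; |SZ| = 15.40 ✓; ∠(QZ, ZS) = 90.00° ✓; |QZ| = 5.500 ✓; bearing(Q→U) − bearing(Q→Z) = 112.0° ✓; |QU| = 5.500 ✓; ∠(QU, UP) = 86.70° ✗; |UP| = 22.60 ✓.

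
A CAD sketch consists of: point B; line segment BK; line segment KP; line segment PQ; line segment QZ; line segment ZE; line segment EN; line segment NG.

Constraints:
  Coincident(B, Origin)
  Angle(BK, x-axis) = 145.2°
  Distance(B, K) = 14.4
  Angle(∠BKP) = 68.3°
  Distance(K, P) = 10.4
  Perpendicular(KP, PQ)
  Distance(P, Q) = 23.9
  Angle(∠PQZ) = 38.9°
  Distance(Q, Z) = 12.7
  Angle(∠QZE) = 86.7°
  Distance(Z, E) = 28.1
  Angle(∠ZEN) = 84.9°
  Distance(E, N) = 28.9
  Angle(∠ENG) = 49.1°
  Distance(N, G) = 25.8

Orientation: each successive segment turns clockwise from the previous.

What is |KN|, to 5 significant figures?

45.872

∠QZE = 86.7° gives ZE at 69.100° from the x-axis; with |ZE| = 28.1, E = (7.9580, 24.120). ∠ZEN = 84.9° gives EN at -26.000° from the x-axis; with |EN| = 28.9, N = (33.933, 11.451). Then |KN| = |N − K| = 45.872.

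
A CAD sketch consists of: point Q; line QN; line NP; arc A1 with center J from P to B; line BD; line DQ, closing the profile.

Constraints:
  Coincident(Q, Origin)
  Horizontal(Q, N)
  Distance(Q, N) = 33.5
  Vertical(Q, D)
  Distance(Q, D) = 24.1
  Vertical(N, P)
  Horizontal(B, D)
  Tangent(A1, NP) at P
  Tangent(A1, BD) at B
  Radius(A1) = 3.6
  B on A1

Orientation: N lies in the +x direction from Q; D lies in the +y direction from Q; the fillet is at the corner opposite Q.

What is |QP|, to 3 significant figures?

39.3

Q is at the origin; QN is horizontal with |QN| = 33.5 and N on the +x side, so N = (33.5, 0.00). Q and D share the same x with |QD| = 24.1 and D on the +y side, so D = (0.00, 24.1). The virtual corner opposite Q is at (33.5, 24.1). Since A1 is tangent to NP there, JP ⟂ NP and the tangent condition forces JB to be normal to BD, with radius 3.6, so the center J sits 3.6 in from both sides at J = (29.9, 20.5). That places the tangent points at P = (33.5, 20.5) on NP and B = (29.9, 24.1) on BD. Then |QP| = |P − Q| = 39.3.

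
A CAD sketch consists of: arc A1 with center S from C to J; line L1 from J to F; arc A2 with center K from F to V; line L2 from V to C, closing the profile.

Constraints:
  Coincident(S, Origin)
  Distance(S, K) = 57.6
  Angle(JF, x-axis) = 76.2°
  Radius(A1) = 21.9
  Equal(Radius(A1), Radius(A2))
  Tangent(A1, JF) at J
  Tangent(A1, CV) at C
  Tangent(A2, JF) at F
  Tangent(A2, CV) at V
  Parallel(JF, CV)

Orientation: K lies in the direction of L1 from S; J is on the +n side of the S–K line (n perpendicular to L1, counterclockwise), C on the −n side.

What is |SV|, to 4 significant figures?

61.62

The slot axis is L1's direction at 76.2°, so u = (cos 76.2°, sin 76.2°) = (0.2385, 0.9711) and n = (−sin 76.2°, cos 76.2°) = (-0.9711, 0.2385). S is at the origin and K lies 57.6 along u from S, so K = 57.6·u = (13.74, 55.94). Tangency of A1 to both parallel lines with radius 21.9 puts J and C at S ± 21.9·n: J = (-21.27, 5.224), C = (21.27, -5.224). Equal radii place F and V the same way about K: F = K + 21.9·n = (-7.528, 61.16), V = K − 21.9·n = (35.01, 50.71). Then |SV| = |V − S| = 61.62.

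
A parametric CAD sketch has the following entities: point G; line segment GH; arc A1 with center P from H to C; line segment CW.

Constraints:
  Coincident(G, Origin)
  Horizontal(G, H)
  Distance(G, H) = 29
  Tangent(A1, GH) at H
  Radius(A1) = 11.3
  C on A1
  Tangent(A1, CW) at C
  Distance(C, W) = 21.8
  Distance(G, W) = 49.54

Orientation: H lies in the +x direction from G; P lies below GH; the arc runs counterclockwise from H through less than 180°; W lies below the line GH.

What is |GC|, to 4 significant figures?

27.81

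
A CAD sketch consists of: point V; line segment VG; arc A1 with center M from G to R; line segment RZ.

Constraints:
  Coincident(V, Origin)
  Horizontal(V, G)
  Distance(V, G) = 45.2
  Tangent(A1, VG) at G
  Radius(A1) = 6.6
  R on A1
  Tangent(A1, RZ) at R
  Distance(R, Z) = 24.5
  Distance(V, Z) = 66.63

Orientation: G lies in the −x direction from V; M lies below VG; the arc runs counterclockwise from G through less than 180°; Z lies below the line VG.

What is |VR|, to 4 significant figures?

51.37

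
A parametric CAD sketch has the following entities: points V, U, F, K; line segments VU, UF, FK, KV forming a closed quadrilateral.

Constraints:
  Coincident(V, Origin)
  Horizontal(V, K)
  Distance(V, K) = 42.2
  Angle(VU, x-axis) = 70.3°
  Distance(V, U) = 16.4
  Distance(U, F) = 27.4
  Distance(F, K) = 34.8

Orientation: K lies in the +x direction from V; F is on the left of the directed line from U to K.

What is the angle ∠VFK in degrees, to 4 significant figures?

65.89°

V is at the origin; V and K share the same y with |VK| = 42.2 and K in +x, so K = (42.2, 0). VU runs at 70.3° with |VU| = 16.4, so U = (5.528, 15.44). F is determined by |UF| = 27.4 and |FK| = 34.8 together: it lies at the intersection of circle(U, 27.4) and circle(K, 34.8). With |UK| = 39.79, the foot of the radical line on UK is 14.11 from U and the perpendicular offset is √(27.4² − 14.11²) = 23.49. Taking the left-of-UK solution: F = (27.65, 31.61).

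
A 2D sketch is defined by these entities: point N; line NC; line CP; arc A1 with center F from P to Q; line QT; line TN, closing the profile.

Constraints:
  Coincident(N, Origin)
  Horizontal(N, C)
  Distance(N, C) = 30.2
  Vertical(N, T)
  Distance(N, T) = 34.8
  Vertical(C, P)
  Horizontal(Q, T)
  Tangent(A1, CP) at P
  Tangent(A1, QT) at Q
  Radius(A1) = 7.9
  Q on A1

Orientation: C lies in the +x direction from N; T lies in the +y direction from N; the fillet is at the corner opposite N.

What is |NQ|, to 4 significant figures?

41.33

The virtual corner opposite N is at (30.20, 34.80). Tangency of A1 to CP means the radius FP is perpendicular to CP and A1 meets QT tangentially, so FQ is at right angles to QT, with radius 7.9, so the center F sits 7.9 in from both sides at F = (22.30, 26.90). That places the tangent points at P = (30.20, 26.90) on CP and Q = (22.30, 34.80) on QT. Then |NQ| = |Q − N| = 41.33.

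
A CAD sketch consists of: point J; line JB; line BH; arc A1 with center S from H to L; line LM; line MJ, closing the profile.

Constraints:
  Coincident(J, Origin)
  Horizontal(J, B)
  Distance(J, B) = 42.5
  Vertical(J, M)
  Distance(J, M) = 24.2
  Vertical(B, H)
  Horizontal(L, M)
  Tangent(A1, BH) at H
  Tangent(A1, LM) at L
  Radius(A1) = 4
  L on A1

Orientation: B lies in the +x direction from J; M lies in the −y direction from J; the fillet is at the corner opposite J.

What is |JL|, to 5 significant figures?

45.474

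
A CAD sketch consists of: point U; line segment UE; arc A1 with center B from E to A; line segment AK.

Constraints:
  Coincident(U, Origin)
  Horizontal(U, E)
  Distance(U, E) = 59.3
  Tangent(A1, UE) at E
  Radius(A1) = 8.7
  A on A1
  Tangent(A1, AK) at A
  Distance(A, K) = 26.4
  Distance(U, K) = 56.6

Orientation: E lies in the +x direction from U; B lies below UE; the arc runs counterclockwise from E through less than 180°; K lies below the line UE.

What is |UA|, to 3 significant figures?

51.2

Checks: ∠(BE, EU) = 90.00° ✓; |BE| = 8.700 ✓; |BA| = 8.700 ✓; ∠(BA, AK) = 90.00° ✓; |AK| = 26.40 ✓; |UK| = 56.60 ✓.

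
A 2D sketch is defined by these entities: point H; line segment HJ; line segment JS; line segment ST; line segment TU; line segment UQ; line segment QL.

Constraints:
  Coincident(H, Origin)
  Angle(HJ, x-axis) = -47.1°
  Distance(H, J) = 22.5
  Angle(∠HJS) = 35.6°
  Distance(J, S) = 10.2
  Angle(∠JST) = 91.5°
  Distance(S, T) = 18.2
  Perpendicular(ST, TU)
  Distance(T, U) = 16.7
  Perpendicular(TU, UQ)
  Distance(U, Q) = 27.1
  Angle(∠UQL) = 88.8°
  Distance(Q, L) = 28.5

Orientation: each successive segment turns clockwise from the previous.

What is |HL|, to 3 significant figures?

22.0

H is at the origin; HJ runs at -47.1° with length 22.5, so J = (15.3, -16.5). ∠HJS = 35.6° gives JS at 168° from the x-axis; with |JS| = 10.2, S = (5.32, -14.4). ∠JST = 91.5° gives ST at 80.0° from the x-axis; with |ST| = 18.2, T = (8.48, 3.47). ST is perpendicular to TU, so TU runs at -10.0°; with |TU| = 16.7, U = (24.9, 0.575). The perpendicularity gives UQ at right angles to TU, so UQ runs at -100°; with |UQ| = 27.1, Q = (20.2, -26.1). ∠UQL = 88.8° gives QL at 169° from the x-axis; with |QL| = 28.5, L = (-7.74, -20.6). Then |HL| = |L − H| = 22.0.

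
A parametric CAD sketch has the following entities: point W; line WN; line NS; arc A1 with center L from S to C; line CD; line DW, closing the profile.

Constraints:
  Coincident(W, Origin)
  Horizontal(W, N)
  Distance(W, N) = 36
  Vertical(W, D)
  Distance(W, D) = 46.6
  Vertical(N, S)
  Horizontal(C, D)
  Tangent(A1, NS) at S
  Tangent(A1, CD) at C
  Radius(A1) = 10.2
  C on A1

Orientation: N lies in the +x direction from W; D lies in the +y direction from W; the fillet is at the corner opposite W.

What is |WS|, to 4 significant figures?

51.20

W is at the origin; W and N share the same y with |WN| = 36.0 and N on the +x side, so N = (36.00, 0.000). W and D share the same x with |WD| = 46.6 and D on the +y side, so D = (0.000, 46.60). The virtual corner opposite W is at (36.00, 46.60). The tangent condition forces LS to be normal to NS and the tangent condition forces LC to be normal to CD, with radius 10.2, so the center L sits 10.2 in from both sides at L = (25.80, 36.40). That places the tangent points at S = (36.00, 36.40) on NS and C = (25.80, 46.60) on CD. Then |WS| = |S − W| = 51.20.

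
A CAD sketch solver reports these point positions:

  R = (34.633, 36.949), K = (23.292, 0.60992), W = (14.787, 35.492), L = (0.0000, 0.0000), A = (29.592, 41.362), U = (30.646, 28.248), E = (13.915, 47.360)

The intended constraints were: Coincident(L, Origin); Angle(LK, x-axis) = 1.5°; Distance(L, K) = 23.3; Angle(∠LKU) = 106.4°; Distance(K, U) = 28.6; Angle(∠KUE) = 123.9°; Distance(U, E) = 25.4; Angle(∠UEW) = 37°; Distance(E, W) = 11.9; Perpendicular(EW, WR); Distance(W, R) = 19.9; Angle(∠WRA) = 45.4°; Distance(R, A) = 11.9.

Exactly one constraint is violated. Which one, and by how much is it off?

Distance(R, A) = 11.9 — off by 5.20.

L = (0.00, 0.00) ✓; LK at 1.500° ✓; |LK| = 23.30 ✓; ∠LKU = 106.4° ✓; |KU| = 28.60 ✓; ∠KUE = 123.9° ✓; |UE| = 25.40 ✓; ∠UEW = 37.00° ✓; |EW| = 11.90 ✓; ∠(EW, WR) = 90.00° ✓; |WR| = 19.90 ✓; ∠WRA = 45.40° ✓; |RA| = 6.700 ✗.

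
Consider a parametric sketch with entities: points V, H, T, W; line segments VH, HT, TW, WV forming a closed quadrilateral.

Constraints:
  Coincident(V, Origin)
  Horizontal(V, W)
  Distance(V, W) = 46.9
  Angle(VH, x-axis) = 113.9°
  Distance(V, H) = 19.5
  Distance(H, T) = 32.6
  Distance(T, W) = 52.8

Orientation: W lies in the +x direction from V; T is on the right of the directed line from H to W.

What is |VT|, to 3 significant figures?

15.0

V is at the origin; VW is horizontal with |VW| = 46.9 and W in +x, so W = (46.9, 0). VH runs at 113.9° with |VH| = 19.5, so H = (-7.90, 17.8). T is determined by |HT| = 32.6 and |TW| = 52.8 together: it lies at the intersection of circle(H, 32.6) and circle(W, 52.8). With |HW| = 57.6, the foot of the radical line on HW is 13.8 from H and the perpendicular offset is √(32.6² − 13.8²) = 29.5. Taking the right-of-HW solution: T = (-3.86, -14.5).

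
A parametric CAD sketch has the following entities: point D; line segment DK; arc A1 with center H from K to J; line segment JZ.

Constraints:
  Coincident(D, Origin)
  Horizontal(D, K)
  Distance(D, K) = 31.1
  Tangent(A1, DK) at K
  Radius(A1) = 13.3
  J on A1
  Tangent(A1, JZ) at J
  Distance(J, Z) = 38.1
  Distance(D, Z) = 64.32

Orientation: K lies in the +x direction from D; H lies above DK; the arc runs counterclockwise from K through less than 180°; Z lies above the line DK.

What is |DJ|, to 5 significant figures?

46.957

D is at the origin; D and K share the same y with |DK| = 31.1 and K on the +x side, so K = (31.100, 0.0000). Since A1 is tangent to DK there, HK ⟂ DK, so H = K + (0, 13.3) = (31.100, 13.300). Since HJ ⟂ JZ (tangency), |HZ| = √(13.3² + 38.1²) = 40.355 regardless of where J sits on A1. So Z lies on both circle(D, 64.32) and circle(H, 40.355); the above-DK intersection is Z = (35.901, 53.368). J is the foot of the tangent from Z: J = (44.089, 16.158).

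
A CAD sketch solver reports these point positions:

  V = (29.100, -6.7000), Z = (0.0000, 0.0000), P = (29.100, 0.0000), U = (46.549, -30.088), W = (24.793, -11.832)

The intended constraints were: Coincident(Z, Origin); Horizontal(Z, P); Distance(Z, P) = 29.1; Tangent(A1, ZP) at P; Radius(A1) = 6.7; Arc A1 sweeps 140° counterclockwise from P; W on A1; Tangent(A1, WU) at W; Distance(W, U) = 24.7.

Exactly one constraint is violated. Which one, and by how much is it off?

Distance(W, U) = 24.7 — off by 3.70.

Z = (0.00, 0.00) ✓; Z.y = 0.00, P.y = 0.00 ✓; |ZP| = 29.10 ✓; ∠(VP, PZ) = 90.00° ✓; |VP| = 6.700 ✓; bearing(V→W) − bearing(V→P) = 140.0° ✓; |VW| = 6.700 ✓; ∠(VW, WU) = 90.00° ✓; |WU| = 28.40 ✗.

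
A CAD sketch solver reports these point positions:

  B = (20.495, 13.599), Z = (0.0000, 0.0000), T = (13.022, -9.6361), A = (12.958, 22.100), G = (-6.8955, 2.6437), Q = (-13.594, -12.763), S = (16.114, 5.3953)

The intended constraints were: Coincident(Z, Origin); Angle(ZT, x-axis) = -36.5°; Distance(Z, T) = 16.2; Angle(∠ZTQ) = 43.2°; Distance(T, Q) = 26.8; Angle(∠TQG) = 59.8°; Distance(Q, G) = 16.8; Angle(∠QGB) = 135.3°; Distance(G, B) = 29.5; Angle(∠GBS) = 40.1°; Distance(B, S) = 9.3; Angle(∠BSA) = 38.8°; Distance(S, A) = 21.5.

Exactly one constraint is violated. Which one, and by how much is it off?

Distance(S, A) = 21.5 — off by 4.50.

Z = (0.00, 0.00) ✓; ZT at -36.50° ✓; |ZT| = 16.20 ✓; ∠ZTQ = 43.20° ✓; |TQ| = 26.80 ✓; ∠TQG = 59.80° ✓; |QG| = 16.80 ✓; ∠QGB = 135.3° ✓; |GB| = 29.50 ✓; ∠GBS = 40.10° ✓; |BS| = 9.300 ✓; ∠BSA = 38.80° ✓; |SA| = 17.00 ✗.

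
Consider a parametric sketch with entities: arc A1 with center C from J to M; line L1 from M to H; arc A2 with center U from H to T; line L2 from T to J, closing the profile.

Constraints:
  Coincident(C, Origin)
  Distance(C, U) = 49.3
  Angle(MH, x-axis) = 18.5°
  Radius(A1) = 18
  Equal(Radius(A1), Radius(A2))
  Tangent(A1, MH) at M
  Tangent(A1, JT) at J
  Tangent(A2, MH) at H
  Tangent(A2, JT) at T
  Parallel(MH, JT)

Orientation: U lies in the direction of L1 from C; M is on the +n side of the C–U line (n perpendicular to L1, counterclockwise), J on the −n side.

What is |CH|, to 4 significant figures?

52.48

Tangency of A1 to both parallel lines with radius 18.0 puts M and J at C ± 18.0·n: M = (-5.711, 17.07), J = (5.711, -17.07). Equal radii place H and T the same way about U: H = U + 18.0·n = (41.04, 32.71), T = U − 18.0·n = (52.46, -1.427). Then |CH| = |H − C| = 52.48.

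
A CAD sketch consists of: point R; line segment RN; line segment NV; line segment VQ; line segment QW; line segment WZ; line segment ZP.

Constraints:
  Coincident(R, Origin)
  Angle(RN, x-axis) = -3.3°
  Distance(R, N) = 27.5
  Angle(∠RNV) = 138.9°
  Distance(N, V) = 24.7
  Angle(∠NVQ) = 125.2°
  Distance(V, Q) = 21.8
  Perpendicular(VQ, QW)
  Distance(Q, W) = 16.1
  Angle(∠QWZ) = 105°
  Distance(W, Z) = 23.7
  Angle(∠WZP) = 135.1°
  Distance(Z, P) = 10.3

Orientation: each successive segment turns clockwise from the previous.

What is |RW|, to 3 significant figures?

45.7

∠NVQ = 125.2° gives VQ at -99.2° from the x-axis; with |VQ| = 21.8, Q = (41.6, -40.4). VQ is perpendicular to QW, so QW runs at 171°; with |QW| = 16.1, W = (25.7, -37.8). Then |RW| = |W − R| = 45.7.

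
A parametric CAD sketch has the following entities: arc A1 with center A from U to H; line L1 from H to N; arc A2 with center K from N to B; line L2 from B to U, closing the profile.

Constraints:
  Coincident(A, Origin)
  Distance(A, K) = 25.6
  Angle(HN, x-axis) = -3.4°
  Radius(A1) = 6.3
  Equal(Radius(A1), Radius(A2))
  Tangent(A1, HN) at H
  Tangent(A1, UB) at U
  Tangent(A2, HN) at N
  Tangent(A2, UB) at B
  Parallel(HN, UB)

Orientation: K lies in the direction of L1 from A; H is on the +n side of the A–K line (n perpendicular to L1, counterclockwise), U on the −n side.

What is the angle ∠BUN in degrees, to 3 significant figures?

26.2°

Tangency of A1 to both parallel lines with radius 6.3 puts H and U at A ± 6.3·n: H = (0.374, 6.29), U = (-0.374, -6.29). Equal radii place N and B the same way about K: N = K + 6.3·n = (25.9, 4.77), B = K − 6.3·n = (25.2, -7.81). Then cos ∠BUN = UB·UN / (|UB||UN|), giving 26.2°.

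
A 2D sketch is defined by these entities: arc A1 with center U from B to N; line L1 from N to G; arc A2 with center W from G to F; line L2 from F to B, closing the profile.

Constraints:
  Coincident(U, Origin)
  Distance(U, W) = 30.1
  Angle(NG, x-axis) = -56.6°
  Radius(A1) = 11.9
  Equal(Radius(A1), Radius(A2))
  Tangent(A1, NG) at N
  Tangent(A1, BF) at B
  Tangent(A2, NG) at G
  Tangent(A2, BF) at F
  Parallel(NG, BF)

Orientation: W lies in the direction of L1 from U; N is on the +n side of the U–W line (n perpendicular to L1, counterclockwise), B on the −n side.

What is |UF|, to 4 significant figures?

32.37

The slot axis is L1's direction at -56.6°, so u = (cos -56.6°, sin -56.6°) = (0.5505, -0.8348) and n = (−sin -56.6°, cos -56.6°) = (0.8348, 0.5505). U is at the origin and W lies 30.1 along u from U, so W = 30.1·u = (16.57, -25.13). Tangency of A1 to both parallel lines with radius 11.9 puts N and B at U ± 11.9·n: N = (9.935, 6.551), B = (-9.935, -6.551). Equal radii place G and F the same way about W: G = W + 11.9·n = (26.50, -18.58), F = W − 11.9·n = (6.635, -31.68). Then |UF| = |F − U| = 32.37.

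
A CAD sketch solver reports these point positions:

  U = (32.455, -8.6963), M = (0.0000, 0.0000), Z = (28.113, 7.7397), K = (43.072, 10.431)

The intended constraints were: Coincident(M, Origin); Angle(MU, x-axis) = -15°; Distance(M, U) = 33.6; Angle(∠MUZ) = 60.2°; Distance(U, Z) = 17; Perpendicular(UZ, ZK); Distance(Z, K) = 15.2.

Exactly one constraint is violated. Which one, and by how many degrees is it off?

Perpendicular(UZ, ZK) — off by 4.60°.

M = (0.00, 0.00) ✓; MU at -15.00° ✓; |MU| = 33.60 ✓; ∠MUZ = 60.20° ✓; |UZ| = 17.00 ✓; ∠(UZ, ZK) = 94.60° ✗; |ZK| = 15.20 ✓.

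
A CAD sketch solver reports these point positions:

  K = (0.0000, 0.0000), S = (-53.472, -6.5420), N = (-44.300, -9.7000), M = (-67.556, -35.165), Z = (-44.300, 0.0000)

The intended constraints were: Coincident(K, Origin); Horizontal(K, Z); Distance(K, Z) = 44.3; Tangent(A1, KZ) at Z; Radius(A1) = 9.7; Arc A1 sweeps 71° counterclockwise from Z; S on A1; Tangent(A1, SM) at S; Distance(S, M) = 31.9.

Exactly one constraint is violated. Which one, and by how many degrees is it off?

Tangent(A1, SM) at S — off by 7.20°.

K = (0.00, 0.00) ✓; K.y = 0.00, Z.y = 0.00 ✓; |KZ| = 44.30 ✓; ∠(NZ, ZK) = 90.00° ✓; |NZ| = 9.700 ✓; bearing(N→S) − bearing(N→Z) = 71.00° ✓; |NS| = 9.700 ✓; ∠(NS, SM) = 97.20° ✗; |SM| = 31.90 ✓.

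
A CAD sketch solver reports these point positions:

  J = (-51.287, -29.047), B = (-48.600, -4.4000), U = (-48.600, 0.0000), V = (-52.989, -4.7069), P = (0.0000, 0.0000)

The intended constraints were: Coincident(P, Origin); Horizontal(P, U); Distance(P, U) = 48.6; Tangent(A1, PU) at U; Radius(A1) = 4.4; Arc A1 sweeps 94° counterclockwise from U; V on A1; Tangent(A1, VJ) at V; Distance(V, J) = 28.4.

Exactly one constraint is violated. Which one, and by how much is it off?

Distance(V, J) = 28.4 — off by 4.00.

P = (0.00, 0.00) ✓; P.y = 0.00, U.y = 0.00 ✓; |PU| = 48.60 ✓; ∠(BU, UP) = 90.00° ✓; |BU| = 4.400 ✓; bearing(B→V) − bearing(B→U) = 94.00° ✓; |BV| = 4.400 ✓; ∠(BV, VJ) = 90.00° ✓; |VJ| = 24.40 ✗.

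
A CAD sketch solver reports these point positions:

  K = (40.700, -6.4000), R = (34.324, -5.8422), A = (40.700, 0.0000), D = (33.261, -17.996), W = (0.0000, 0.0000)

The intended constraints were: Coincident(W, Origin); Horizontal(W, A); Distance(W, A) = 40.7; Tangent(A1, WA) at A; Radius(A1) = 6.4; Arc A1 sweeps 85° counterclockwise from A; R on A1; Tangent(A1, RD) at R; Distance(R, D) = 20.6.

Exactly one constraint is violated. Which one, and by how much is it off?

Distance(R, D) = 20.6 — off by 8.40.

W = (0.00, 0.00) ✓; W.y = 0.00, A.y = 0.00 ✓; |WA| = 40.70 ✓; ∠(KA, AW) = 90.00° ✓; |KA| = 6.400 ✓; bearing(K→R) − bearing(K→A) = 85.00° ✓; |KR| = 6.400 ✓; ∠(KR, RD) = 90.00° ✓; |RD| = 12.20 ✗.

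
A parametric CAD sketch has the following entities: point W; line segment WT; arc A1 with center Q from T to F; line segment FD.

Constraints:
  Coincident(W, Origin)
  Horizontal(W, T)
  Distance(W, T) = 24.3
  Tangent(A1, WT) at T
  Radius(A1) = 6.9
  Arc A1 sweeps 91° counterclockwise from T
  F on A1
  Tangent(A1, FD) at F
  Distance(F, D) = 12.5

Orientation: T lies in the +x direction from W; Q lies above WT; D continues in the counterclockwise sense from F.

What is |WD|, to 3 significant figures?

36.6

W is at the origin; W and T share the same y with |WT| = 24.3 and T on the +x side, so T = (24.3, 0.00). Tangency of A1 to WT means the radius QT is perpendicular to WT, so Q = T + (0, 6.9) = (24.3, 6.90). On A1, T sits at bearing -90° from Q; a 91° counterclockwise sweep puts F at bearing 1°, so F = Q + 6.9·(cos 1°, sin 1°) = (31.2, 7.02). The tangent condition forces QF to be normal to FD, so FD runs along (−sin 1°, cos 1°); with |FD| = 12.5, D = (31.0, 19.5). Then |WD| = |D − W| = 36.6.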